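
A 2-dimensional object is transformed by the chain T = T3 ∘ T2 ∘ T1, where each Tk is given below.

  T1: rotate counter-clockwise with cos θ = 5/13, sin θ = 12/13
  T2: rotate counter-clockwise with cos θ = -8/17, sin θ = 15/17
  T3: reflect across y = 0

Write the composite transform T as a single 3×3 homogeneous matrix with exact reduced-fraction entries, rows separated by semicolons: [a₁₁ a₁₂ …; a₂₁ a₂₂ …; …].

T1 = [5/13 -12/13 0; 12/13 5/13 0; 0 0 1]
T2·T1 = [-220/221 21/221 0; -21/221 -220/221 0; 0 0 1]
T3·…·T1 = [-220/221 21/221 0; 21/221 220/221 0; 0 0 1]

T = [-220/221 21/221 0; 21/221 220/221 0; 0 0 1]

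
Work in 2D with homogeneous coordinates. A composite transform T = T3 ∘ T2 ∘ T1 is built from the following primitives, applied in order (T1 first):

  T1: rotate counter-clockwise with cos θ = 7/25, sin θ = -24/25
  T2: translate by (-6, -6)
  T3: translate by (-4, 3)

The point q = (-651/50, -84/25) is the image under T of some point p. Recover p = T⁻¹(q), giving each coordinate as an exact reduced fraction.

T1 = [7/25 24/25 0; -24/25 7/25 0; 0 0 1]
T2·T1 = [7/25 24/25 -6; -24/25 7/25 -6; 0 0 1]
T3·…·T1 = [7/25 24/25 -10; -24/25 7/25 -3; 0 0 1]
det M = 1; M⁻¹ = [7/25 -24/25 -2/25; 24/25 7/25 261/25; 0 0 1]
M⁻¹ · (-651/50, -84/25)ᵀ = (-1/2, -3)ᵀ

p = (-1/2, -3)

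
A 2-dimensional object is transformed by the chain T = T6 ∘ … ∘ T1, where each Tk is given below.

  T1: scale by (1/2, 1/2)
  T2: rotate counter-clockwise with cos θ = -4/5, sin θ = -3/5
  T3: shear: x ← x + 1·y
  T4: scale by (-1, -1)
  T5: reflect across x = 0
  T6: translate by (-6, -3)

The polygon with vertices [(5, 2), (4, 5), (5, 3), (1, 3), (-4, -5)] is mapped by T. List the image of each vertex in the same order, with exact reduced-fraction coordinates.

T1 scale by (1/2, 1/2): (5, 2) → (5/2, 1); (4, 5) → (2, 5/2); (5, 3) → (5/2, 3/2); (1, 3) → (1/2, 3/2); (-4, -5) → (-2, -5/2)
T2 rotate counter-clockwise with cos θ = -4/5, sin θ = -3/5: (5/2, 1) → (-7/5, -23/10); (2, 5/2) → (-1/10, -16/5); (5/2, 3/2) → (-11/10, -27/10); (1/2, 3/2) → (1/2, -3/2); (-2, -5/2) → (1/10, 16/5)
T3 shear: x ← x + 1·y: (-7/5, -23/10) → (-37/10, -23/10); (-1/10, -16/5) → (-33/10, -16/5); (-11/10, -27/10) → (-19/5, -27/10); (1/2, -3/2) → (-1, -3/2); (1/10, 16/5) → (33/10, 16/5)
T4 scale by (-1, -1): (-37/10, -23/10) → (37/10, 23/10); (-33/10, -16/5) → (33/10, 16/5); (-19/5, -27/10) → (19/5, 27/10); (-1, -3/2) → (1, 3/2); (33/10, 16/5) → (-33/10, -16/5)
T5 reflect across x = 0: (37/10, 23/10) → (-37/10, 23/10); (33/10, 16/5) → (-33/10, 16/5); (19/5, 27/10) → (-19/5, 27/10); (1, 3/2) → (-1, 3/2); (-33/10, -16/5) → (33/10, -16/5)
T6 translate by (-6, -3): (-37/10, 23/10) → (-97/10, -7/10); (-33/10, 16/5) → (-93/10, 1/5); (-19/5, 27/10) → (-49/5, -3/10); (-1, 3/2) → (-7, -3/2); (33/10, -16/5) → (-27/10, -31/5)

image vertices: (-97/10, -7/10), (-93/10, 1/5), (-49/5, -3/10), (-7, -3/2), (-27/10, -31/5)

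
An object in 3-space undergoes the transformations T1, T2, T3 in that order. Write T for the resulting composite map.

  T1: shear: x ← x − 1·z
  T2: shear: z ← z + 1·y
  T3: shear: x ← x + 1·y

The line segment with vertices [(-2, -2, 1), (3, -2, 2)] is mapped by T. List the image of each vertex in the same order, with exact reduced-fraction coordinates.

image vertices: (-5, -2, -1), (-1, -2, 0)

T1 shear: x ← x − 1·z: (-2, -2, 1) → (-3, -2, 1); (3, -2, 2) → (1, -2, 2)
T2 shear: z ← z + 1·y: (-3, -2, 1) → (-3, -2, -1); (1, -2, 2) → (1, -2, 0)
T3 shear: x ← x + 1·y: (-3, -2, -1) → (-5, -2, -1); (1, -2, 0) → (-1, -2, 0)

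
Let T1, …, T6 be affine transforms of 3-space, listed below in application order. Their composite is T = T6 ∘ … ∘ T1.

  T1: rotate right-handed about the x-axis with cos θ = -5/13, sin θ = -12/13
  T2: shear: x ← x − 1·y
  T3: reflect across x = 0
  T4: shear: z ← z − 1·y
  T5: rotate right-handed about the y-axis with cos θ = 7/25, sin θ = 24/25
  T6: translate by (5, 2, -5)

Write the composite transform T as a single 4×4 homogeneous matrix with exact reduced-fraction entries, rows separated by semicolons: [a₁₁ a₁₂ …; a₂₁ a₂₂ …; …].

T = [-7/25 -203/325 -324/325 5; 0 -5/13 12/13 2; 24/25 71/325 -407/325 -5; 0 0 0 1]

T1 = [1 0 0 0; 0 -5/13 12/13 0; 0 -12/13 -5/13 0; 0 0 0 1]
T2·T1 = [1 5/13 -12/13 0; 0 -5/13 12/13 0; 0 -12/13 -5/13 0; 0 0 0 1]
T3·…·T1 = [-1 -5/13 12/13 0; 0 -5/13 12/13 0; 0 -12/13 -5/13 0; 0 0 0 1]
T4·…·T1 = [-1 -5/13 12/13 0; 0 -5/13 12/13 0; 0 -7/13 -17/13 0; 0 0 0 1]
T5·…·T1 = [-7/25 -203/325 -324/325 0; 0 -5/13 12/13 0; 24/25 71/325 -407/325 0; 0 0 0 1]
T6·…·T1 = [-7/25 -203/325 -324/325 5; 0 -5/13 12/13 2; 24/25 71/325 -407/325 -5; 0 0 0 1]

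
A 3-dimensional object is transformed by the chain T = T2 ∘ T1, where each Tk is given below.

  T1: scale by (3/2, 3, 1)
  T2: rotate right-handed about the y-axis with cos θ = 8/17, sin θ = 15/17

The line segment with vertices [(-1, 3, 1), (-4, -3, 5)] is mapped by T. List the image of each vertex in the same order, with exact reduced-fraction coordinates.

image vertices: (3/17, 9, 61/34), (27/17, -9, 130/17)

T1 scale by (3/2, 3, 1): (-1, 3, 1) → (-3/2, 9, 1); (-4, -3, 5) → (-6, -9, 5)
T2 rotate right-handed about the y-axis with cos θ = 8/17, sin θ = 15/17: (-3/2, 9, 1) → (3/17, 9, 61/34); (-6, -9, 5) → (27/17, -9, 130/17)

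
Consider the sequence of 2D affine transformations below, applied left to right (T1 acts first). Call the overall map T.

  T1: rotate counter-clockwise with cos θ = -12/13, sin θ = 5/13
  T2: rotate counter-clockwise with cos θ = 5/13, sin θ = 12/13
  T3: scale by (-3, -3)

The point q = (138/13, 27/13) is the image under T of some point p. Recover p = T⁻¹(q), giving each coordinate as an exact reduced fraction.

T1 = [-12/13 -5/13 0; 5/13 -12/13 0; 0 0 1]
T2·T1 = [-120/169 119/169 0; -119/169 -120/169 0; 0 0 1]
T3·…·T1 = [360/169 -357/169 0; 357/169 360/169 0; 0 0 1]
det M = 9; M⁻¹ = [40/169 119/507 0; -119/507 40/169 0; 0 0 1]
M⁻¹ · (138/13, 27/13)ᵀ = (3, -2)ᵀ

p = (3, -2)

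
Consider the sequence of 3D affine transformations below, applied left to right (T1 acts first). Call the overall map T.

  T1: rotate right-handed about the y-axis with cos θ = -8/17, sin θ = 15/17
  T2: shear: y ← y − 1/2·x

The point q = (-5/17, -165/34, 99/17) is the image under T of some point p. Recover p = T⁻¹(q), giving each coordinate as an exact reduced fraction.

p = (-5, -5, -3)

T1 = [-8/17 0 15/17 0; 0 1 0 0; -15/17 0 -8/17 0; 0 0 0 1]
T2·T1 = [-8/17 0 15/17 0; 4/17 1 -15/34 0; -15/17 0 -8/17 0; 0 0 0 1]
det M = 1; M⁻¹ = [-8/17 0 -15/17 0; 1/2 1 0 0; 15/17 0 -8/17 0; 0 0 0 1]
M⁻¹ · (-5/17, -165/34, 99/17)ᵀ = (-5, -5, -3)ᵀ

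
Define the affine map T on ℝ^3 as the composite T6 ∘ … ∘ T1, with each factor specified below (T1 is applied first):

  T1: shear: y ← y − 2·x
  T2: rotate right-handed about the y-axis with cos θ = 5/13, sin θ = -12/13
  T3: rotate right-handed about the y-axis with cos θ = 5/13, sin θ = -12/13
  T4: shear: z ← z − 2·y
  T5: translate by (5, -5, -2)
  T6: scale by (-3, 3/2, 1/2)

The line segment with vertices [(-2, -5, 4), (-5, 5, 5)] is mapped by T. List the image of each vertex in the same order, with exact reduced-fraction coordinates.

T1 shear: y ← y − 2·x: (-2, -5, 4) → (-2, -1, 4); (-5, 5, 5) → (-5, 15, 5)
T2 rotate right-handed about the y-axis with cos θ = 5/13, sin θ = -12/13: (-2, -1, 4) → (-58/13, -1, -4/13); (-5, 15, 5) → (-85/13, 15, -35/13)
T3 rotate right-handed about the y-axis with cos θ = 5/13, sin θ = -12/13: (-58/13, -1, -4/13) → (-242/169, -1, -716/169); (-85/13, 15, -35/13) → (-5/169, 15, -1195/169)
T4 shear: z ← z − 2·y: (-242/169, -1, -716/169) → (-242/169, -1, -378/169); (-5/169, 15, -1195/169) → (-5/169, 15, -6265/169)
T5 translate by (5, -5, -2): (-242/169, -1, -378/169) → (603/169, -6, -716/169); (-5/169, 15, -6265/169) → (840/169, 10, -6603/169)
T6 scale by (-3, 3/2, 1/2): (603/169, -6, -716/169) → (-1809/169, -9, -358/169); (840/169, 10, -6603/169) → (-2520/169, 15, -6603/338)

image vertices: (-1809/169, -9, -358/169), (-2520/169, 15, -6603/338)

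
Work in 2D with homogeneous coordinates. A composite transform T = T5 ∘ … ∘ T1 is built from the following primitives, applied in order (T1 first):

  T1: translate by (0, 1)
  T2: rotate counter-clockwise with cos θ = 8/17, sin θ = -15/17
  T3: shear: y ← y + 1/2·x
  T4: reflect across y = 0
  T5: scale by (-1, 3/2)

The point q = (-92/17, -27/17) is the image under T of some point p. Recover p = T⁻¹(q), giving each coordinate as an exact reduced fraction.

p = (4, 3)

T1 = [1 0 0; 0 1 1; 0 0 1]
T2·T1 = [8/17 15/17 15/17; -15/17 8/17 8/17; 0 0 1]
T3·…·T1 = [8/17 15/17 15/17; -11/17 31/34 31/34; 0 0 1]
T4·…·T1 = [8/17 15/17 15/17; 11/17 -31/34 -31/34; 0 0 1]
T5·…·T1 = [-8/17 -15/17 -15/17; 33/34 -93/68 -93/68; 0 0 1]
det M = 3/2; M⁻¹ = [-31/34 10/17 0; -11/17 -16/51 -1; 0 0 1]
M⁻¹ · (-92/17, -27/17)ᵀ = (4, 3)ᵀ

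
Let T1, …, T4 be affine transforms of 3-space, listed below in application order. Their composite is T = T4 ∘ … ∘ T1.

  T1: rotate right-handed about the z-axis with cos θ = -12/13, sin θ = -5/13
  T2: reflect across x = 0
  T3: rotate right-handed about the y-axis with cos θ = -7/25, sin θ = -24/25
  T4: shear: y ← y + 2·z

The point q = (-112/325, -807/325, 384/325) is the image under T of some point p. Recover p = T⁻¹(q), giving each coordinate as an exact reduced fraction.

p = (3, 4, 0)

T1 = [-12/13 5/13 0 0; -5/13 -12/13 0 0; 0 0 1 0; 0 0 0 1]
T2·T1 = [12/13 -5/13 0 0; -5/13 -12/13 0 0; 0 0 1 0; 0 0 0 1]
T3·…·T1 = [-84/325 7/65 -24/25 0; -5/13 -12/13 0 0; 288/325 -24/65 -7/25 0; 0 0 0 1]
T4·…·T1 = [-84/325 7/65 -24/25 0; 451/325 -108/65 -14/25 0; 288/325 -24/65 -7/25 0; 0 0 0 1]
det M = -1; M⁻¹ = [-84/325 -5/13 538/325 0; 7/65 -12/13 96/65 0; -24/25 0 -7/25 0; 0 0 0 1]
M⁻¹ · (-112/325, -807/325, 384/325)ᵀ = (3, 4, 0)ᵀ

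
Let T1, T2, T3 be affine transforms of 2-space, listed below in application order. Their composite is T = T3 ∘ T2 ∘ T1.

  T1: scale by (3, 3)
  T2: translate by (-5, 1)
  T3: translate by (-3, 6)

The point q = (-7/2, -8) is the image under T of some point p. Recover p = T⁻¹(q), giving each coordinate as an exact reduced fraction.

p = (3/2, -5)

T1 = [3 0 0; 0 3 0; 0 0 1]
T2·T1 = [3 0 -5; 0 3 1; 0 0 1]
T3·…·T1 = [3 0 -8; 0 3 7; 0 0 1]
det M = 9; M⁻¹ = [1/3 0 8/3; 0 1/3 -7/3; 0 0 1]
M⁻¹ · (-7/2, -8)ᵀ = (3/2, -5)ᵀ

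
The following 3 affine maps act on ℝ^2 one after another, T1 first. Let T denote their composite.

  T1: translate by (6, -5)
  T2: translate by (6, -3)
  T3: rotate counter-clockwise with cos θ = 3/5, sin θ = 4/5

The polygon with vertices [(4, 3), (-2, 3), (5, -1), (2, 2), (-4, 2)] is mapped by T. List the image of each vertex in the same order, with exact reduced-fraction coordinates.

T1 translate by (6, -5): (4, 3) → (10, -2); (-2, 3) → (4, -2); (5, -1) → (11, -6); (2, 2) → (8, -3); (-4, 2) → (2, -3)
T2 translate by (6, -3): (10, -2) → (16, -5); (4, -2) → (10, -5); (11, -6) → (17, -9); (8, -3) → (14, -6); (2, -3) → (8, -6)
T3 rotate counter-clockwise with cos θ = 3/5, sin θ = 4/5: (16, -5) → (68/5, 49/5); (10, -5) → (10, 5); (17, -9) → (87/5, 41/5); (14, -6) → (66/5, 38/5); (8, -6) → (48/5, 14/5)

image vertices: (68/5, 49/5), (10, 5), (87/5, 41/5), (66/5, 38/5), (48/5, 14/5)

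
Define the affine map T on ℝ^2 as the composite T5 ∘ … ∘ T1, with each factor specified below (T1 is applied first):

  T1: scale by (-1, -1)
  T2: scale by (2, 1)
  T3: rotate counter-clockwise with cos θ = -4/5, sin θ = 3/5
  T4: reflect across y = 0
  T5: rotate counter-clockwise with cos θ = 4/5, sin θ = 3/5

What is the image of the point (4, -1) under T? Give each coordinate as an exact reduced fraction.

T1 scale by (-1, -1): (4, -1) → (-4, 1)
T2 scale by (2, 1): (-4, 1) → (-8, 1)
T3 rotate counter-clockwise with cos θ = -4/5, sin θ = 3/5: (-8, 1) → (29/5, -28/5)
T4 reflect across y = 0: (29/5, -28/5) → (29/5, 28/5)
T5 rotate counter-clockwise with cos θ = 4/5, sin θ = 3/5: (29/5, 28/5) → (32/25, 199/25)

T(p) = (32/25, 199/25)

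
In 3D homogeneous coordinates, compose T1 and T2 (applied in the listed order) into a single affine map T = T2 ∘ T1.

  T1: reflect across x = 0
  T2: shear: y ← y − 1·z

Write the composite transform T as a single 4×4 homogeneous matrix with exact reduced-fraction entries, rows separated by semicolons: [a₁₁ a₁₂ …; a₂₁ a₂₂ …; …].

T1 = [-1 0 0 0; 0 1 0 0; 0 0 1 0; 0 0 0 1]
T2·T1 = [-1 0 0 0; 0 1 -1 0; 0 0 1 0; 0 0 0 1]

T = [-1 0 0 0; 0 1 -1 0; 0 0 1 0; 0 0 0 1]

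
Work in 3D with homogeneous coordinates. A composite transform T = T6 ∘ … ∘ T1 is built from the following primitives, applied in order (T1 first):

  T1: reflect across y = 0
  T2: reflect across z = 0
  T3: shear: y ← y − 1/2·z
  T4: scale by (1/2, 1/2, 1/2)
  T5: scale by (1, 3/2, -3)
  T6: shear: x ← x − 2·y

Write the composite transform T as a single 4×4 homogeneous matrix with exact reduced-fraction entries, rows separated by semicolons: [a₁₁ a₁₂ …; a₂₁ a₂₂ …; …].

T1 = [1 0 0 0; 0 -1 0 0; 0 0 1 0; 0 0 0 1]
T2·T1 = [1 0 0 0; 0 -1 0 0; 0 0 -1 0; 0 0 0 1]
T3·…·T1 = [1 0 0 0; 0 -1 1/2 0; 0 0 -1 0; 0 0 0 1]
T4·…·T1 = [1/2 0 0 0; 0 -1/2 1/4 0; 0 0 -1/2 0; 0 0 0 1]
T5·…·T1 = [1/2 0 0 0; 0 -3/4 3/8 0; 0 0 3/2 0; 0 0 0 1]
T6·…·T1 = [1/2 3/2 -3/4 0; 0 -3/4 3/8 0; 0 0 3/2 0; 0 0 0 1]

T = [1/2 3/2 -3/4 0; 0 -3/4 3/8 0; 0 0 3/2 0; 0 0 0 1]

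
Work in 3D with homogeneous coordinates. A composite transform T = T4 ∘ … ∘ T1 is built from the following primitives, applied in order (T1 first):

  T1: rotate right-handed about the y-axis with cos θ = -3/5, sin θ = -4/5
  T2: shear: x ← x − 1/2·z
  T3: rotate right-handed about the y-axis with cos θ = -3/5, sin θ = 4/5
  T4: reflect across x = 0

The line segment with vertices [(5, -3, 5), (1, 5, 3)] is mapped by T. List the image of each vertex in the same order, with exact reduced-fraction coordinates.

T1 rotate right-handed about the y-axis with cos θ = -3/5, sin θ = -4/5: (5, -3, 5) → (-7, -3, 1); (1, 5, 3) → (-3, 5, -1)
T2 shear: x ← x − 1/2·z: (-7, -3, 1) → (-15/2, -3, 1); (-3, 5, -1) → (-5/2, 5, -1)
T3 rotate right-handed about the y-axis with cos θ = -3/5, sin θ = 4/5: (-15/2, -3, 1) → (53/10, -3, 27/5); (-5/2, 5, -1) → (7/10, 5, 13/5)
T4 reflect across x = 0: (53/10, -3, 27/5) → (-53/10, -3, 27/5); (7/10, 5, 13/5) → (-7/10, 5, 13/5)

image vertices: (-53/10, -3, 27/5), (-7/10, 5, 13/5)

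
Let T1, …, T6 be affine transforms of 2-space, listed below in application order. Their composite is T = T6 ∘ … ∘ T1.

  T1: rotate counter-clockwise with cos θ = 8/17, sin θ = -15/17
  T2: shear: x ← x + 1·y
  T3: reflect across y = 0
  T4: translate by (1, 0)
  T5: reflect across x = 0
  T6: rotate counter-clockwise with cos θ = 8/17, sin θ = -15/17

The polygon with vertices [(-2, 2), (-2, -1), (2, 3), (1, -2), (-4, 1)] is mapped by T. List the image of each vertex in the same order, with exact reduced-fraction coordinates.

image vertices: (-1306/289, 787/289), (-394/289, -56/289), (-486/289, 1128/289), (753/289, -292/289), (-92/17, 28/17)

T1 rotate counter-clockwise with cos θ = 8/17, sin θ = -15/17: (-2, 2) → (14/17, 46/17); (-2, -1) → (-31/17, 22/17); (2, 3) → (61/17, -6/17); (1, -2) → (-22/17, -31/17); (-4, 1) → (-1, 4)
T2 shear: x ← x + 1·y: (14/17, 46/17) → (60/17, 46/17); (-31/17, 22/17) → (-9/17, 22/17); (61/17, -6/17) → (55/17, -6/17); (-22/17, -31/17) → (-53/17, -31/17); (-1, 4) → (3, 4)
T3 reflect across y = 0: (60/17, 46/17) → (60/17, -46/17); (-9/17, 22/17) → (-9/17, -22/17); (55/17, -6/17) → (55/17, 6/17); (-53/17, -31/17) → (-53/17, 31/17); (3, 4) → (3, -4)
T4 translate by (1, 0): (60/17, -46/17) → (77/17, -46/17); (-9/17, -22/17) → (8/17, -22/17); (55/17, 6/17) → (72/17, 6/17); (-53/17, 31/17) → (-36/17, 31/17); (3, -4) → (4, -4)
T5 reflect across x = 0: (77/17, -46/17) → (-77/17, -46/17); (8/17, -22/17) → (-8/17, -22/17); (72/17, 6/17) → (-72/17, 6/17); (-36/17, 31/17) → (36/17, 31/17); (4, -4) → (-4, -4)
T6 rotate counter-clockwise with cos θ = 8/17, sin θ = -15/17: (-77/17, -46/17) → (-1306/289, 787/289); (-8/17, -22/17) → (-394/289, -56/289); (-72/17, 6/17) → (-486/289, 1128/289); (36/17, 31/17) → (753/289, -292/289); (-4, -4) → (-92/17, 28/17)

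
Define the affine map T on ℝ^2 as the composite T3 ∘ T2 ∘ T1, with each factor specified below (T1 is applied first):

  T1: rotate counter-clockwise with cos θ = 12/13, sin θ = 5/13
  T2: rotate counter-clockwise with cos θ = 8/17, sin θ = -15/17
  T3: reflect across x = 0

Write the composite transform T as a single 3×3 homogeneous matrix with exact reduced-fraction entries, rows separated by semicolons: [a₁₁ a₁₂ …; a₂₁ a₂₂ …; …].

T = [-171/221 -140/221 0; -140/221 171/221 0; 0 0 1]

T1 = [12/13 -5/13 0; 5/13 12/13 0; 0 0 1]
T2·T1 = [171/221 140/221 0; -140/221 171/221 0; 0 0 1]
T3·…·T1 = [-171/221 -140/221 0; -140/221 171/221 0; 0 0 1]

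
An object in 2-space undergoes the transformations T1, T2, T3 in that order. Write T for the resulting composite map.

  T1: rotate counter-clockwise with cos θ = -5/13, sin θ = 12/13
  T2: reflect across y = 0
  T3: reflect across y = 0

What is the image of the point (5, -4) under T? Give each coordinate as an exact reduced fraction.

T1 rotate counter-clockwise with cos θ = -5/13, sin θ = 12/13: (5, -4) → (23/13, 80/13)
T2 reflect across y = 0: (23/13, 80/13) → (23/13, -80/13)
T3 reflect across y = 0: (23/13, -80/13) → (23/13, 80/13)

T(p) = (23/13, 80/13)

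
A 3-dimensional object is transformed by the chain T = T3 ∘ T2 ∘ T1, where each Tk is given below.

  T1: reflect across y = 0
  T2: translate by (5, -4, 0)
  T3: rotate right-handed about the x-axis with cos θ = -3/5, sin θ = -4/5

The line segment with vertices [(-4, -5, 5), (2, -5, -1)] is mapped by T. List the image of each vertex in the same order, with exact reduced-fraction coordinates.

T1 reflect across y = 0: (-4, -5, 5) → (-4, 5, 5); (2, -5, -1) → (2, 5, -1)
T2 translate by (5, -4, 0): (-4, 5, 5) → (1, 1, 5); (2, 5, -1) → (7, 1, -1)
T3 rotate right-handed about the x-axis with cos θ = -3/5, sin θ = -4/5: (1, 1, 5) → (1, 17/5, -19/5); (7, 1, -1) → (7, -7/5, -1/5)

image vertices: (1, 17/5, -19/5), (7, -7/5, -1/5)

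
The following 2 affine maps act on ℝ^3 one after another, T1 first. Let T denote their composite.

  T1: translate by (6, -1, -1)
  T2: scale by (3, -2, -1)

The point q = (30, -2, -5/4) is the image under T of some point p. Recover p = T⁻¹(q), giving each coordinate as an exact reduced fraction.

p = (4, 2, 9/4)

T1 = [1 0 0 6; 0 1 0 -1; 0 0 1 -1; 0 0 0 1]
T2·T1 = [3 0 0 18; 0 -2 0 2; 0 0 -1 1; 0 0 0 1]
det M = 6; M⁻¹ = [1/3 0 0 -6; 0 -1/2 0 1; 0 0 -1 1; 0 0 0 1]
M⁻¹ · (30, -2, -5/4)ᵀ = (4, 2, 9/4)ᵀ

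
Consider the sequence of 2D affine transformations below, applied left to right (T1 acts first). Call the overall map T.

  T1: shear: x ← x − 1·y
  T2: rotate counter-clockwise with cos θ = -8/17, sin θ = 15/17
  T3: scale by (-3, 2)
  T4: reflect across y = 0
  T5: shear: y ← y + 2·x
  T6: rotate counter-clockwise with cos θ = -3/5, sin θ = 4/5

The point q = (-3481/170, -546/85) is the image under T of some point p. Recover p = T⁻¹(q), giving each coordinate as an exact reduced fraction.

p = (2, 7/2)

T1 = [1 -1 0; 0 1 0; 0 0 1]
T2·T1 = [-8/17 -7/17 0; 15/17 -23/17 0; 0 0 1]
T3·…·T1 = [24/17 21/17 0; 30/17 -46/17 0; 0 0 1]
T4·…·T1 = [24/17 21/17 0; -30/17 46/17 0; 0 0 1]
T5·…·T1 = [24/17 21/17 0; 18/17 88/17 0; 0 0 1]
T6·…·T1 = [-144/85 -83/17 0; 42/85 -36/17 0; 0 0 1]
det M = 6; M⁻¹ = [-6/17 83/102 0; -7/85 -24/85 0; 0 0 1]
M⁻¹ · (-3481/170, -546/85)ᵀ = (2, 7/2)ᵀ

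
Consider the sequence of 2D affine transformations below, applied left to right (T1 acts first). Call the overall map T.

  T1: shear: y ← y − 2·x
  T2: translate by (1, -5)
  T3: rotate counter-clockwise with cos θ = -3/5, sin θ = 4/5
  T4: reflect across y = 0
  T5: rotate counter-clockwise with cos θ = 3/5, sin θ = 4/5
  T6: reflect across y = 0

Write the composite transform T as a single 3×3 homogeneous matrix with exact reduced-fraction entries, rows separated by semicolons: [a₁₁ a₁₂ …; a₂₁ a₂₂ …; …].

T1 = [1 0 0; -2 1 0; 0 0 1]
T2·T1 = [1 0 1; -2 1 -5; 0 0 1]
T3·…·T1 = [1 -4/5 17/5; 2 -3/5 19/5; 0 0 1]
T4·…·T1 = [1 -4/5 17/5; -2 3/5 -19/5; 0 0 1]
T5·…·T1 = [11/5 -24/25 127/25; -2/5 -7/25 11/25; 0 0 1]
T6·…·T1 = [11/5 -24/25 127/25; 2/5 7/25 -11/25; 0 0 1]

T = [11/5 -24/25 127/25; 2/5 7/25 -11/25; 0 0 1]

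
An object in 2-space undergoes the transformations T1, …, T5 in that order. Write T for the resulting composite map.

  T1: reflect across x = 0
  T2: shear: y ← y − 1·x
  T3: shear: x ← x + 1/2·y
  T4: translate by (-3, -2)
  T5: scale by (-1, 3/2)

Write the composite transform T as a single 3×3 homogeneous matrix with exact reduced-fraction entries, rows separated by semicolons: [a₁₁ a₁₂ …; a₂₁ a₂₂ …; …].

T1 = [-1 0 0; 0 1 0; 0 0 1]
T2·T1 = [-1 0 0; 1 1 0; 0 0 1]
T3·…·T1 = [-1/2 1/2 0; 1 1 0; 0 0 1]
T4·…·T1 = [-1/2 1/2 -3; 1 1 -2; 0 0 1]
T5·…·T1 = [1/2 -1/2 3; 3/2 3/2 -3; 0 0 1]

T = [1/2 -1/2 3; 3/2 3/2 -3; 0 0 1]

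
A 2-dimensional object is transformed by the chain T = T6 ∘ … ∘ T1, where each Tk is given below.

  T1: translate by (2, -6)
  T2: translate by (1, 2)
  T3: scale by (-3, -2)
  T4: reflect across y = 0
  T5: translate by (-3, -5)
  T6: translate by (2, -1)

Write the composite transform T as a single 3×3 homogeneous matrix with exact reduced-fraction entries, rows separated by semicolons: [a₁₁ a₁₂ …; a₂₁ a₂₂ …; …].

T = [-3 0 -10; 0 2 -14; 0 0 1]

T1 = [1 0 2; 0 1 -6; 0 0 1]
T2·T1 = [1 0 3; 0 1 -4; 0 0 1]
T3·…·T1 = [-3 0 -9; 0 -2 8; 0 0 1]
T4·…·T1 = [-3 0 -9; 0 2 -8; 0 0 1]
T5·…·T1 = [-3 0 -12; 0 2 -13; 0 0 1]
T6·…·T1 = [-3 0 -10; 0 2 -14; 0 0 1]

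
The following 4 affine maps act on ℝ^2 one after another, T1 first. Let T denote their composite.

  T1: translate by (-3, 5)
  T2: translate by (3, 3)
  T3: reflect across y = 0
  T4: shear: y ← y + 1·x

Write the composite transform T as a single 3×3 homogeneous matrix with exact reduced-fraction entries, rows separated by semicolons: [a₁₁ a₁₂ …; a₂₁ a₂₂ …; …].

T1 = [1 0 -3; 0 1 5; 0 0 1]
T2·T1 = [1 0 0; 0 1 8; 0 0 1]
T3·…·T1 = [1 0 0; 0 -1 -8; 0 0 1]
T4·…·T1 = [1 0 0; 1 -1 -8; 0 0 1]

T = [1 0 0; 1 -1 -8; 0 0 1]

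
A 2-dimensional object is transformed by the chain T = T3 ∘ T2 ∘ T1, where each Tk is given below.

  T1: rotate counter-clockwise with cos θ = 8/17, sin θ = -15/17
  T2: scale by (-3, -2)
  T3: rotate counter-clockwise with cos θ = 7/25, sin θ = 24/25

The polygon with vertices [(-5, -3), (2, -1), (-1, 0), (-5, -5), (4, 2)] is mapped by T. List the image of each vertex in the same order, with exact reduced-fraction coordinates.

T1 rotate counter-clockwise with cos θ = 8/17, sin θ = -15/17: (-5, -3) → (-5, 3); (2, -1) → (1/17, -38/17); (-1, 0) → (-8/17, 15/17); (-5, -5) → (-115/17, 35/17); (4, 2) → (62/17, -44/17)
T2 scale by (-3, -2): (-5, 3) → (15, -6); (1/17, -38/17) → (-3/17, 76/17); (-8/17, 15/17) → (24/17, -30/17); (-115/17, 35/17) → (345/17, -70/17); (62/17, -44/17) → (-186/17, 88/17)
T3 rotate counter-clockwise with cos θ = 7/25, sin θ = 24/25: (15, -6) → (249/25, 318/25); (-3/17, 76/17) → (-369/85, 92/85); (24/17, -30/17) → (888/425, 366/425); (345/17, -70/17) → (819/85, 1558/85); (-186/17, 88/17) → (-3414/425, -3848/425)

image vertices: (249/25, 318/25), (-369/85, 92/85), (888/425, 366/425), (819/85, 1558/85), (-3414/425, -3848/425)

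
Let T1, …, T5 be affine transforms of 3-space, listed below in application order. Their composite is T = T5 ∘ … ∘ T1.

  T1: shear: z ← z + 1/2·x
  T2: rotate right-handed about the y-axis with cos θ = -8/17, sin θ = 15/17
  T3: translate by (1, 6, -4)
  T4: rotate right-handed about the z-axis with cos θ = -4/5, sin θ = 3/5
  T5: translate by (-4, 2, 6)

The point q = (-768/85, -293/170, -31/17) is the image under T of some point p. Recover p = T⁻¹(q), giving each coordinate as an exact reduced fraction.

T1 = [1 0 0 0; 0 1 0 0; 1/2 0 1 0; 0 0 0 1]
T2·T1 = [-1/34 0 15/17 0; 0 1 0 0; -19/17 0 -8/17 0; 0 0 0 1]
T3·…·T1 = [-1/34 0 15/17 1; 0 1 0 6; -19/17 0 -8/17 -4; 0 0 0 1]
T4·…·T1 = [2/85 -3/5 -12/17 -22/5; -3/170 -4/5 9/17 -21/5; -19/17 0 -8/17 -4; 0 0 0 1]
T5·…·T1 = [2/85 -3/5 -12/17 -42/5; -3/170 -4/5 9/17 -11/5; -19/17 0 -8/17 2; 0 0 0 1]
det M = 1; M⁻¹ = [32/85 -24/85 -15/17 366/85; -3/5 -4/5 0 -34/5; -76/85 57/85 -1/34 -508/85; 0 0 0 1]
M⁻¹ · (-768/85, -293/170, -31/17)ᵀ = (3, 0, 1)ᵀ

p = (3, 0, 1)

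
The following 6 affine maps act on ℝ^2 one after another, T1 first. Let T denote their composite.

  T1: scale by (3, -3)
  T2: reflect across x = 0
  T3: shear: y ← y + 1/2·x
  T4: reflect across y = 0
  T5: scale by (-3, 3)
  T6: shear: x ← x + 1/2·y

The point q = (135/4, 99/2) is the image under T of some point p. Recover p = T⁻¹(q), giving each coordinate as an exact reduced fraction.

T1 = [3 0 0; 0 -3 0; 0 0 1]
T2·T1 = [-3 0 0; 0 -3 0; 0 0 1]
T3·…·T1 = [-3 0 0; -3/2 -3 0; 0 0 1]
T4·…·T1 = [-3 0 0; 3/2 3 0; 0 0 1]
T5·…·T1 = [9 0 0; 9/2 9 0; 0 0 1]
T6·…·T1 = [45/4 9/2 0; 9/2 9 0; 0 0 1]
det M = 81; M⁻¹ = [1/9 -1/18 0; -1/18 5/36 0; 0 0 1]
M⁻¹ · (135/4, 99/2)ᵀ = (1, 5)ᵀ

p = (1, 5)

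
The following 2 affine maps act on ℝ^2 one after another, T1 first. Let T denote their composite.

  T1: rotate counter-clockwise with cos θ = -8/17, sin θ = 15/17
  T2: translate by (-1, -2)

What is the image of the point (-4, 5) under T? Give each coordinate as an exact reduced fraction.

T(p) = (-60/17, -134/17)

T1 rotate counter-clockwise with cos θ = -8/17, sin θ = 15/17: (-4, 5) → (-43/17, -100/17)
T2 translate by (-1, -2): (-43/17, -100/17) → (-60/17, -134/17)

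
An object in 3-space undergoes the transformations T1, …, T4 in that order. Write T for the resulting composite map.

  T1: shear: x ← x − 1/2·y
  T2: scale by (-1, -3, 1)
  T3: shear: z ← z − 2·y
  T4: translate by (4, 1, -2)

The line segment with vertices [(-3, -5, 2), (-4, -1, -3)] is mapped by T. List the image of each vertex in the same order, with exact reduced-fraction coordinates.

image vertices: (9/2, 16, -30), (15/2, 4, -11)

T1 shear: x ← x − 1/2·y: (-3, -5, 2) → (-1/2, -5, 2); (-4, -1, -3) → (-7/2, -1, -3)
T2 scale by (-1, -3, 1): (-1/2, -5, 2) → (1/2, 15, 2); (-7/2, -1, -3) → (7/2, 3, -3)
T3 shear: z ← z − 2·y: (1/2, 15, 2) → (1/2, 15, -28); (7/2, 3, -3) → (7/2, 3, -9)
T4 translate by (4, 1, -2): (1/2, 15, -28) → (9/2, 16, -30); (7/2, 3, -9) → (15/2, 4, -11)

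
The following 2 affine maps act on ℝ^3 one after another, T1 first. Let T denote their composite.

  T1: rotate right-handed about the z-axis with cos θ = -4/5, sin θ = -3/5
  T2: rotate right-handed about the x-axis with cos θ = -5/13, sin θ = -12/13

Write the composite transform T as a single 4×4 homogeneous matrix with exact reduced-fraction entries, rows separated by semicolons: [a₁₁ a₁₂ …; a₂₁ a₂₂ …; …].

T1 = [-4/5 3/5 0 0; -3/5 -4/5 0 0; 0 0 1 0; 0 0 0 1]
T2·T1 = [-4/5 3/5 0 0; 3/13 4/13 12/13 0; 36/65 48/65 -5/13 0; 0 0 0 1]

T = [-4/5 3/5 0 0; 3/13 4/13 12/13 0; 36/65 48/65 -5/13 0; 0 0 0 1]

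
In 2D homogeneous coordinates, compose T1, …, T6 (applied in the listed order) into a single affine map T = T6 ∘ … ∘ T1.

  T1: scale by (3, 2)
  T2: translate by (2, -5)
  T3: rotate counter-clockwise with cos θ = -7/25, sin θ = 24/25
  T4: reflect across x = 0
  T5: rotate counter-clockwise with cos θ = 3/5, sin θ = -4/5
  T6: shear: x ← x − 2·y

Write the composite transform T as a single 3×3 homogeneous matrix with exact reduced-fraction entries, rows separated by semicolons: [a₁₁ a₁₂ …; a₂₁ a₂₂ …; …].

T = [87/125 556/125 -1332/125; 132/125 -234/125 673/125; 0 0 1]

T1 = [3 0 0; 0 2 0; 0 0 1]
T2·T1 = [3 0 2; 0 2 -5; 0 0 1]
T3·…·T1 = [-21/25 -48/25 106/25; 72/25 -14/25 83/25; 0 0 1]
T4·…·T1 = [21/25 48/25 -106/25; 72/25 -14/25 83/25; 0 0 1]
T5·…·T1 = [351/125 88/125 14/125; 132/125 -234/125 673/125; 0 0 1]
T6·…·T1 = [87/125 556/125 -1332/125; 132/125 -234/125 673/125; 0 0 1]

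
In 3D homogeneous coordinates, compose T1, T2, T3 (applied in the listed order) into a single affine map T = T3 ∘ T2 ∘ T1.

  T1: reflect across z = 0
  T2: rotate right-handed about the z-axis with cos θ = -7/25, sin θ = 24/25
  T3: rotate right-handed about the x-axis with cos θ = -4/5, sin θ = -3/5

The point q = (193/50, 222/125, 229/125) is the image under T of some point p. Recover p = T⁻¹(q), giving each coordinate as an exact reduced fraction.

T1 = [1 0 0 0; 0 1 0 0; 0 0 -1 0; 0 0 0 1]
T2·T1 = [-7/25 -24/25 0 0; 24/25 -7/25 0 0; 0 0 -1 0; 0 0 0 1]
T3·…·T1 = [-7/25 -24/25 0 0; -96/125 28/125 -3/5 0; -72/125 21/125 4/5 0; 0 0 0 1]
det M = -1; M⁻¹ = [-7/25 -96/125 -72/125 0; -24/25 28/125 21/125 0; 0 -3/5 4/5 0; 0 0 0 1]
M⁻¹ · (193/50, 222/125, 229/125)ᵀ = (-7/2, -3, 2/5)ᵀ

p = (-7/2, -3, 2/5)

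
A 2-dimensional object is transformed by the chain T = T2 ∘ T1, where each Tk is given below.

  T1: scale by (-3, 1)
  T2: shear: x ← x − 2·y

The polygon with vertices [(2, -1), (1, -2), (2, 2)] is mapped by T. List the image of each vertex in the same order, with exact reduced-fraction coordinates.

image vertices: (-4, -1), (1, -2), (-10, 2)

T1 scale by (-3, 1): (2, -1) → (-6, -1); (1, -2) → (-3, -2); (2, 2) → (-6, 2)
T2 shear: x ← x − 2·y: (-6, -1) → (-4, -1); (-3, -2) → (1, -2); (-6, 2) → (-10, 2)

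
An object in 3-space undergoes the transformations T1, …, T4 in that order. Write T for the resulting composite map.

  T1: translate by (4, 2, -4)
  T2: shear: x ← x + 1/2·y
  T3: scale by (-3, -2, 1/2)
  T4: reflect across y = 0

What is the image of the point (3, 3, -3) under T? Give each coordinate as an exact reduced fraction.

T(p) = (-57/2, 10, -7/2)

T1 translate by (4, 2, -4): (3, 3, -3) → (7, 5, -7)
T2 shear: x ← x + 1/2·y: (7, 5, -7) → (19/2, 5, -7)
T3 scale by (-3, -2, 1/2): (19/2, 5, -7) → (-57/2, -10, -7/2)
T4 reflect across y = 0: (-57/2, -10, -7/2) → (-57/2, 10, -7/2)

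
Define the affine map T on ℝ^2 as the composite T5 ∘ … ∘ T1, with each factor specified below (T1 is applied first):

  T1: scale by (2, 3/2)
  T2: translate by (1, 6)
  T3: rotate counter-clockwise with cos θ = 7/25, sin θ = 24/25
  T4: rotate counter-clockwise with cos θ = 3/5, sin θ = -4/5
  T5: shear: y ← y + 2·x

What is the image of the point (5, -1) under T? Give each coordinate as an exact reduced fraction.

T1 scale by (2, 3/2): (5, -1) → (10, -3/2)
T2 translate by (1, 6): (10, -3/2) → (11, 9/2)
T3 rotate counter-clockwise with cos θ = 7/25, sin θ = 24/25: (11, 9/2) → (-31/25, 591/50)
T4 rotate counter-clockwise with cos θ = 3/5, sin θ = -4/5: (-31/25, 591/50) → (1089/125, 2021/250)
T5 shear: y ← y + 2·x: (1089/125, 2021/250) → (1089/125, 6377/250)

T(p) = (1089/125, 6377/250)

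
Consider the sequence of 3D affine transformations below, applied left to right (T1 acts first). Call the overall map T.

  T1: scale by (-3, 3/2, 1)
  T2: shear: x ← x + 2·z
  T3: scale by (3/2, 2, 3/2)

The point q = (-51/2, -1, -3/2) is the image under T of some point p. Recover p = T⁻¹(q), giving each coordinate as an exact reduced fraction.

T1 = [-3 0 0 0; 0 3/2 0 0; 0 0 1 0; 0 0 0 1]
T2·T1 = [-3 0 2 0; 0 3/2 0 0; 0 0 1 0; 0 0 0 1]
T3·…·T1 = [-9/2 0 3 0; 0 3 0 0; 0 0 3/2 0; 0 0 0 1]
det M = -81/4; M⁻¹ = [-2/9 0 4/9 0; 0 1/3 0 0; 0 0 2/3 0; 0 0 0 1]
M⁻¹ · (-51/2, -1, -3/2)ᵀ = (5, -1/3, -1)ᵀ

p = (5, -1/3, -1)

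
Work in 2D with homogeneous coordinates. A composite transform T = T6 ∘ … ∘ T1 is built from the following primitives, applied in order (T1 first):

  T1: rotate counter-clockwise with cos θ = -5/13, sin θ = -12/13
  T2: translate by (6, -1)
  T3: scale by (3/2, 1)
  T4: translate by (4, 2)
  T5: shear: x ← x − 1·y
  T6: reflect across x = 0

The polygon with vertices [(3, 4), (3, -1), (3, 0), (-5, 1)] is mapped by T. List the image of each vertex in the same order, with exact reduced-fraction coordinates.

image vertices: (-523/26, -43/13), (-293/26, -18/13), (-339/26, -23/13), (-313/26, 68/13)

T1 rotate counter-clockwise with cos θ = -5/13, sin θ = -12/13: (3, 4) → (33/13, -56/13); (3, -1) → (-27/13, -31/13); (3, 0) → (-15/13, -36/13); (-5, 1) → (37/13, 55/13)
T2 translate by (6, -1): (33/13, -56/13) → (111/13, -69/13); (-27/13, -31/13) → (51/13, -44/13); (-15/13, -36/13) → (63/13, -49/13); (37/13, 55/13) → (115/13, 42/13)
T3 scale by (3/2, 1): (111/13, -69/13) → (333/26, -69/13); (51/13, -44/13) → (153/26, -44/13); (63/13, -49/13) → (189/26, -49/13); (115/13, 42/13) → (345/26, 42/13)
T4 translate by (4, 2): (333/26, -69/13) → (437/26, -43/13); (153/26, -44/13) → (257/26, -18/13); (189/26, -49/13) → (293/26, -23/13); (345/26, 42/13) → (449/26, 68/13)
T5 shear: x ← x − 1·y: (437/26, -43/13) → (523/26, -43/13); (257/26, -18/13) → (293/26, -18/13); (293/26, -23/13) → (339/26, -23/13); (449/26, 68/13) → (313/26, 68/13)
T6 reflect across x = 0: (523/26, -43/13) → (-523/26, -43/13); (293/26, -18/13) → (-293/26, -18/13); (339/26, -23/13) → (-339/26, -23/13); (313/26, 68/13) → (-313/26, 68/13)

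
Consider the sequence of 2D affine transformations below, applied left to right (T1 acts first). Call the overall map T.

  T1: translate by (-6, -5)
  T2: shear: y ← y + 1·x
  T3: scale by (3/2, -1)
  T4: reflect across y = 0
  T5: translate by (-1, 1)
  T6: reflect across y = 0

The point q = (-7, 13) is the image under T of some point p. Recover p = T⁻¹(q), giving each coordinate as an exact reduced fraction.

T1 = [1 0 -6; 0 1 -5; 0 0 1]
T2·T1 = [1 0 -6; 1 1 -11; 0 0 1]
T3·…·T1 = [3/2 0 -9; -1 -1 11; 0 0 1]
T4·…·T1 = [3/2 0 -9; 1 1 -11; 0 0 1]
T5·…·T1 = [3/2 0 -10; 1 1 -10; 0 0 1]
T6·…·T1 = [3/2 0 -10; -1 -1 10; 0 0 1]
det M = -3/2; M⁻¹ = [2/3 0 20/3; -2/3 -1 10/3; 0 0 1]
M⁻¹ · (-7, 13)ᵀ = (2, -5)ᵀ

p = (2, -5)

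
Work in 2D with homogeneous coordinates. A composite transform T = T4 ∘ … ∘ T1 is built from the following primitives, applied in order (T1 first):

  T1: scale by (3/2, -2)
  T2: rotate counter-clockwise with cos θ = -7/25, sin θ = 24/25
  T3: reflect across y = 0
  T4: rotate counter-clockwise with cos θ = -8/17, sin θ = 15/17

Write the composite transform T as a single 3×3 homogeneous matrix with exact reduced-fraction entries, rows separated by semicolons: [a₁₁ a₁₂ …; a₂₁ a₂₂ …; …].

T = [624/425 -174/425 0; 261/850 832/425 0; 0 0 1]

T1 = [3/2 0 0; 0 -2 0; 0 0 1]
T2·T1 = [-21/50 48/25 0; 36/25 14/25 0; 0 0 1]
T3·…·T1 = [-21/50 48/25 0; -36/25 -14/25 0; 0 0 1]
T4·…·T1 = [624/425 -174/425 0; 261/850 832/425 0; 0 0 1]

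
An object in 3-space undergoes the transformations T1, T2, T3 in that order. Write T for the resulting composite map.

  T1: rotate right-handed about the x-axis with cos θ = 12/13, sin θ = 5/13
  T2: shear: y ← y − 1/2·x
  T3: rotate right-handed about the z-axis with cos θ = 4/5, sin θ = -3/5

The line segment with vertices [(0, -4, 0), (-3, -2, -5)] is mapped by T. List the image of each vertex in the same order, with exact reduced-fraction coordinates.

image vertices: (-144/65, -192/65, -20/13), (-189/130, 199/65, -70/13)

T1 rotate right-handed about the x-axis with cos θ = 12/13, sin θ = 5/13: (0, -4, 0) → (0, -48/13, -20/13); (-3, -2, -5) → (-3, 1/13, -70/13)
T2 shear: y ← y − 1/2·x: (0, -48/13, -20/13) → (0, -48/13, -20/13); (-3, 1/13, -70/13) → (-3, 41/26, -70/13)
T3 rotate right-handed about the z-axis with cos θ = 4/5, sin θ = -3/5: (0, -48/13, -20/13) → (-144/65, -192/65, -20/13); (-3, 41/26, -70/13) → (-189/130, 199/65, -70/13)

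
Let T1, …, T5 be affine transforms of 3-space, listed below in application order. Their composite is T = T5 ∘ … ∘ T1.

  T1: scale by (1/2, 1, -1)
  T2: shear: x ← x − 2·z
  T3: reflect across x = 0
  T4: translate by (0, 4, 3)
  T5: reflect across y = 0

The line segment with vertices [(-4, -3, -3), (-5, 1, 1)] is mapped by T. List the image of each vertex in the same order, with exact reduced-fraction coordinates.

T1 scale by (1/2, 1, -1): (-4, -3, -3) → (-2, -3, 3); (-5, 1, 1) → (-5/2, 1, -1)
T2 shear: x ← x − 2·z: (-2, -3, 3) → (-8, -3, 3); (-5/2, 1, -1) → (-1/2, 1, -1)
T3 reflect across x = 0: (-8, -3, 3) → (8, -3, 3); (-1/2, 1, -1) → (1/2, 1, -1)
T4 translate by (0, 4, 3): (8, -3, 3) → (8, 1, 6); (1/2, 1, -1) → (1/2, 5, 2)
T5 reflect across y = 0: (8, 1, 6) → (8, -1, 6); (1/2, 5, 2) → (1/2, -5, 2)

image vertices: (8, -1, 6), (1/2, -5, 2)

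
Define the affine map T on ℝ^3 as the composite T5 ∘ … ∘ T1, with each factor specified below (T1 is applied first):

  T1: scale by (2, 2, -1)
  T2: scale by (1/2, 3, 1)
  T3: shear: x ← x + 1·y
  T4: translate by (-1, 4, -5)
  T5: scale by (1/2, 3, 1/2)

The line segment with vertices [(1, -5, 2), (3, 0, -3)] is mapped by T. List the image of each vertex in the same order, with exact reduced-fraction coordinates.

T1 scale by (2, 2, -1): (1, -5, 2) → (2, -10, -2); (3, 0, -3) → (6, 0, 3)
T2 scale by (1/2, 3, 1): (2, -10, -2) → (1, -30, -2); (6, 0, 3) → (3, 0, 3)
T3 shear: x ← x + 1·y: (1, -30, -2) → (-29, -30, -2); (3, 0, 3) → (3, 0, 3)
T4 translate by (-1, 4, -5): (-29, -30, -2) → (-30, -26, -7); (3, 0, 3) → (2, 4, -2)
T5 scale by (1/2, 3, 1/2): (-30, -26, -7) → (-15, -78, -7/2); (2, 4, -2) → (1, 12, -1)

image vertices: (-15, -78, -7/2), (1, 12, -1)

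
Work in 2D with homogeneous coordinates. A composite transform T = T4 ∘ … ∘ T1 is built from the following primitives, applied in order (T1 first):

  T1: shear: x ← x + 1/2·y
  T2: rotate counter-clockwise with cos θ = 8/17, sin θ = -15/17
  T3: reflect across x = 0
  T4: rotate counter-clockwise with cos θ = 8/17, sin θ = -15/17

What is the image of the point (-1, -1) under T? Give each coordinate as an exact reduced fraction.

T(p) = (3/2, -1)

T1 shear: x ← x + 1/2·y: (-1, -1) → (-3/2, -1)
T2 rotate counter-clockwise with cos θ = 8/17, sin θ = -15/17: (-3/2, -1) → (-27/17, 29/34)
T3 reflect across x = 0: (-27/17, 29/34) → (27/17, 29/34)
T4 rotate counter-clockwise with cos θ = 8/17, sin θ = -15/17: (27/17, 29/34) → (3/2, -1)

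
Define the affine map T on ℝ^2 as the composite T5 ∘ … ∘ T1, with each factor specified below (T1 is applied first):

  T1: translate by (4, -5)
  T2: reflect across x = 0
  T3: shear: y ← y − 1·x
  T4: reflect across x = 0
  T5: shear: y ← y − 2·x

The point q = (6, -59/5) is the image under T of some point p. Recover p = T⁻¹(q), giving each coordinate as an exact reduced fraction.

T1 = [1 0 4; 0 1 -5; 0 0 1]
T2·T1 = [-1 0 -4; 0 1 -5; 0 0 1]
T3·…·T1 = [-1 0 -4; 1 1 -1; 0 0 1]
T4·…·T1 = [1 0 4; 1 1 -1; 0 0 1]
T5·…·T1 = [1 0 4; -1 1 -9; 0 0 1]
det M = 1; M⁻¹ = [1 0 -4; 1 1 5; 0 0 1]
M⁻¹ · (6, -59/5)ᵀ = (2, -4/5)ᵀ

p = (2, -4/5)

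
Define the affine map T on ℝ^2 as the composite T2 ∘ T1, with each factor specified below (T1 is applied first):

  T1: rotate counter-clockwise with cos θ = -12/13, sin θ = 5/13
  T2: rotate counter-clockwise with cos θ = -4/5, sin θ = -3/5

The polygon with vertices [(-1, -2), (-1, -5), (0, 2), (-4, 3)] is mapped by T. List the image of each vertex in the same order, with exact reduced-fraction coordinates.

T1 rotate counter-clockwise with cos θ = -12/13, sin θ = 5/13: (-1, -2) → (22/13, 19/13); (-1, -5) → (37/13, 55/13); (0, 2) → (-10/13, -24/13); (-4, 3) → (33/13, -56/13)
T2 rotate counter-clockwise with cos θ = -4/5, sin θ = -3/5: (22/13, 19/13) → (-31/65, -142/65); (37/13, 55/13) → (17/65, -331/65); (-10/13, -24/13) → (-32/65, 126/65); (33/13, -56/13) → (-60/13, 25/13)

image vertices: (-31/65, -142/65), (17/65, -331/65), (-32/65, 126/65), (-60/13, 25/13)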